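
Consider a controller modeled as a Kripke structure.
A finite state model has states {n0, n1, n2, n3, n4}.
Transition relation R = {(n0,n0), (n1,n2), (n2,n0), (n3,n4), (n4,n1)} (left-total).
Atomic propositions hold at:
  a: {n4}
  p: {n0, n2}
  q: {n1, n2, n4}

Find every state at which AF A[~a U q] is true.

{n1, n2, n3, n4}

Sat(~a) = {n0, n1, n2, n3}
A[~a U q]: least fixpoint, start Z0 = Sat(q) = {n1, n2, n4}, add states in Sat(~a) with every successor in Z. Z1 = {n1, n2, n3, n4}; fixed.
Sat(A[~a U q]) = {n1, n2, n3, n4}
AF A[~a U q]: least fixpoint, start Z0 = {n1, n2, n3, n4}, add states with every successor in Z. Already a fixed point.
Sat(AF A[~a U q]) = {n1, n2, n3, n4}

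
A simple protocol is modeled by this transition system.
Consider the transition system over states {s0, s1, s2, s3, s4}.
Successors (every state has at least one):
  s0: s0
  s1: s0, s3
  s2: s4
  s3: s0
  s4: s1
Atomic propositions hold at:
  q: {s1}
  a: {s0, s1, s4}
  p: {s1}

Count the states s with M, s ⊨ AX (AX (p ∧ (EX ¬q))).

1

Sat(¬q) = {s0, s2, s3, s4}
Sat(EX ¬q) = {s : some successor in {s0, s2, s3, s4}} = {s0, s1, s2, s3}
Sat(p ∧ (EX ¬q)) = {s1}
Sat(AX (p ∧ (EX ¬q))) = {s : every successor in {s1}} = {s4}
Sat(AX (AX (p ∧ (EX ¬q)))) = {s : every successor in {s4}} = {s2}
|Sat(AX (AX (p ∧ (EX ¬q))))| = |{s2}| = 1.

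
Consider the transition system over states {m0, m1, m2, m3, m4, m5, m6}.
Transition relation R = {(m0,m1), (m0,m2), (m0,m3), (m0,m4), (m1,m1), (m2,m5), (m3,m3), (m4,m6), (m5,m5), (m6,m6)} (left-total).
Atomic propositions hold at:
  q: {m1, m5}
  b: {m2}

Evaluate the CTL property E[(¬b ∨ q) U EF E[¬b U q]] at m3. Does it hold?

Sat(¬b) = {m0, m1, m3, m4, m5, m6}
Sat(¬b ∨ q) = {m0, m1, m3, m4, m5, m6}
E[¬b U q]: least fixpoint, start Z0 = Sat(q) = {m1, m5}, add states in Sat(¬b) with some successor in Z. Z1 = {m0, m1, m5}; fixed.
Sat(E[¬b U q]) = {m0, m1, m5}
EF E[¬b U q]: least fixpoint, start Z0 = {m0, m1, m5}, add states with some successor in Z. Z1 = {m0, m1, m2, m5}; fixed.
Sat(EF E[¬b U q]) = {m0, m1, m2, m5}
E[(¬b ∨ q) U EF E[¬b U q]]: least fixpoint, start Z0 = Sat(EF E[¬b U q]) = {m0, m1, m2, m5}, add states in Sat(¬b ∨ q) with some successor in Z. Already a fixed point.
Sat(E[(¬b ∨ q) U EF E[¬b U q]]) = {m0, m1, m2, m5}
m3 ∉ Sat(E[(¬b ∨ q) U EF E[¬b U q]]) = {m0, m1, m2, m5}, so the formula does not hold at m3.

No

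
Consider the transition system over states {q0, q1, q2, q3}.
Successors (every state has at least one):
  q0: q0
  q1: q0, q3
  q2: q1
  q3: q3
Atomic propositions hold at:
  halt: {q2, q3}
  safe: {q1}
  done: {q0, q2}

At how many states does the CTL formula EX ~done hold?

3

Sat(~done) = {q1, q3}
Sat(EX ~done) = {s : some successor in {q1, q3}} = {q1, q2, q3}
|Sat(EX ~done)| = |{q1, q2, q3}| = 3.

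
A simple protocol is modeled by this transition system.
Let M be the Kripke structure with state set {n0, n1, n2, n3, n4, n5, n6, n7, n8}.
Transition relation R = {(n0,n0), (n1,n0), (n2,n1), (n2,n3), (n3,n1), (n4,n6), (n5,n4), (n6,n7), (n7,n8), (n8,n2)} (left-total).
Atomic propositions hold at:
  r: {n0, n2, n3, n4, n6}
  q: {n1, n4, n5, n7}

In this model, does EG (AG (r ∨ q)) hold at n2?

Yes

Sat(r ∨ q) = {n0, n1, n2, n3, n4, n5, n6, n7}
AG (r ∨ q): greatest fixpoint, start Z0 = {n0, n1, n2, n3, n4, n5, n6, n7}, keep only states in Sat with every successor in Z. Z1 = {n0, n1, n2, n3, n4, n5, n6}; Z2 = {n0, n1, n2, n3, n4, n5}; Z3 = {n0, n1, n2, n3, n5}; Z4 = {n0, n1, n2, n3}; fixed.
Sat(AG (r ∨ q)) = {n0, n1, n2, n3}
EG (AG (r ∨ q)): greatest fixpoint, start Z0 = {n0, n1, n2, n3}, keep only states in Sat with some successor in Z. Already a fixed point.
Sat(EG (AG (r ∨ q))) = {n0, n1, n2, n3}
n2 ∈ Sat(EG (AG (r ∨ q))) = {n0, n1, n2, n3}, so the formula holds at n2.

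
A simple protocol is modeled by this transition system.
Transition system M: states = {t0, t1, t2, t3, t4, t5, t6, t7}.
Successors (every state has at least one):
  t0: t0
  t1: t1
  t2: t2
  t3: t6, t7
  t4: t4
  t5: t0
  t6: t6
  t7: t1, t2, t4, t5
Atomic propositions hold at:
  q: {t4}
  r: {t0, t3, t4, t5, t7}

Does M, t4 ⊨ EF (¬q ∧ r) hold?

No

Sat(¬q) = {t0, t1, t2, t3, t5, t6, t7}
Sat(¬q ∧ r) = {t0, t3, t5, t7}
EF (¬q ∧ r): least fixpoint, start Z0 = {t0, t3, t5, t7}, add states with some successor in Z. Already a fixed point.
Sat(EF (¬q ∧ r)) = {t0, t3, t5, t7}
t4 ∉ Sat(EF (¬q ∧ r)) = {t0, t3, t5, t7}, so the formula does not hold at t4.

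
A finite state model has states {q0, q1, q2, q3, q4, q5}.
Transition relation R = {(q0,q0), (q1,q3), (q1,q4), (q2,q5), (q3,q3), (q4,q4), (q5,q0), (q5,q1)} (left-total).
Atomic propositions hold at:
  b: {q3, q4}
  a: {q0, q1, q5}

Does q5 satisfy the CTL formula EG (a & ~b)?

Sat(~b) = {q0, q1, q2, q5}
Sat(a & ~b) = {q0, q1, q5}
EG (a & ~b): greatest fixpoint, start Z0 = {q0, q1, q5}, keep only states in Sat with some successor in Z. Z1 = {q0, q5}; fixed.
Sat(EG (a & ~b)) = {q0, q5}
q5 ∈ Sat(EG (a & ~b)) = {q0, q5}, so the formula holds at q5.

Yes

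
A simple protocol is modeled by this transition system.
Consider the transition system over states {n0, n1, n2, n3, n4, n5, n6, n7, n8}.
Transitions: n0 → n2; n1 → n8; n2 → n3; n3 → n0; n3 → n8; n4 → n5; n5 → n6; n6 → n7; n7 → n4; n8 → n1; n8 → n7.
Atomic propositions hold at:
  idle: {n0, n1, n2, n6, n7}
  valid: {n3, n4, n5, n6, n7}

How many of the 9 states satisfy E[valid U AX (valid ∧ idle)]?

4

Sat(valid ∧ idle) = {n6, n7}
Sat(AX (valid ∧ idle)) = {s : every successor in {n6, n7}} = {n5, n6}
E[valid U AX (valid ∧ idle)]: least fixpoint, start Z0 = Sat(AX (valid ∧ idle)) = {n5, n6}, add states in Sat(valid) with some successor in Z. Z1 = {n4, n5, n6}; Z2 = {n4, n5, n6, n7}; fixed.
Sat(E[valid U AX (valid ∧ idle)]) = {n4, n5, n6, n7}
|Sat(E[valid U AX (valid ∧ idle)])| = |{n4, n5, n6, n7}| = 4.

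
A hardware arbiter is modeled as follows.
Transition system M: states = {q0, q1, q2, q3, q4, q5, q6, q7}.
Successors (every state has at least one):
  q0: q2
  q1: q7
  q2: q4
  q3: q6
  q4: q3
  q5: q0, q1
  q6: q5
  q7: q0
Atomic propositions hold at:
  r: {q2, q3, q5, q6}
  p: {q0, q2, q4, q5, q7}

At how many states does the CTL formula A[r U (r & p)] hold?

4

Sat(r & p) = {q2, q5}
A[r U (r & p)]: least fixpoint, start Z0 = Sat((r & p)) = {q2, q5}, add states in Sat(r) with every successor in Z. Z1 = {q2, q5, q6}; Z2 = {q2, q3, q5, q6}; fixed.
Sat(A[r U (r & p)]) = {q2, q3, q5, q6}
|Sat(A[r U (r & p)])| = |{q2, q3, q5, q6}| = 4.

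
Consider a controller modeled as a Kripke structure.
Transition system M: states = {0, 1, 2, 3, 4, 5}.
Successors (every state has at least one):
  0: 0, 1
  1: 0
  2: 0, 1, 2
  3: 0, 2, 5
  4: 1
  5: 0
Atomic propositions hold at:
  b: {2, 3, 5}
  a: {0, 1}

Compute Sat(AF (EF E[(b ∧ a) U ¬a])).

{2, 3, 4, 5}

Sat(b ∧ a) = ∅
Sat(¬a) = {2, 3, 4, 5}
E[(b ∧ a) U ¬a]: least fixpoint, start Z0 = Sat(¬a) = {2, 3, 4, 5}, add states in Sat(b ∧ a) with some successor in Z. Already a fixed point.
Sat(E[(b ∧ a) U ¬a]) = {2, 3, 4, 5}
EF E[(b ∧ a) U ¬a]: least fixpoint, start Z0 = {2, 3, 4, 5}, add states with some successor in Z. Already a fixed point.
Sat(EF E[(b ∧ a) U ¬a]) = {2, 3, 4, 5}
AF (EF E[(b ∧ a) U ¬a]): least fixpoint, start Z0 = {2, 3, 4, 5}, add states with every successor in Z. Already a fixed point.
Sat(AF (EF E[(b ∧ a) U ¬a])) = {2, 3, 4, 5}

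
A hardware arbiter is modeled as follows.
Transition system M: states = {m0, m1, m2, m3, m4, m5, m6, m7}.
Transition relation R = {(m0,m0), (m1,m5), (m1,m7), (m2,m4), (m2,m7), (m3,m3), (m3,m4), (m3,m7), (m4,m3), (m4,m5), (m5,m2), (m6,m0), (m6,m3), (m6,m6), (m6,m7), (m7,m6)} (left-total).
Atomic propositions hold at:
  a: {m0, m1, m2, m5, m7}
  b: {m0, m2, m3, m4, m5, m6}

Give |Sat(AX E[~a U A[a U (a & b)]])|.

Sat(~a) = {m3, m4, m6}
Sat(a & b) = {m0, m2, m5}
A[a U (a & b)]: least fixpoint, start Z0 = Sat((a & b)) = {m0, m2, m5}, add states in Sat(a) with every successor in Z. Already a fixed point.
Sat(A[a U (a & b)]) = {m0, m2, m5}
E[~a U A[a U (a & b)]]: least fixpoint, start Z0 = Sat(A[a U (a & b)]) = {m0, m2, m5}, add states in Sat(~a) with some successor in Z. Z1 = {m0, m2, m4, m5, m6}; Z2 = {m0, m2, m3, m4, m5, m6}; fixed.
Sat(E[~a U A[a U (a & b)]]) = {m0, m2, m3, m4, m5, m6}
Sat(AX E[~a U A[a U (a & b)]]) = {s : every successor in {m0, m2, m3, m4, m5, m6}} = {m0, m4, m5, m7}
|Sat(AX E[~a U A[a U (a & b)]])| = |{m0, m4, m5, m7}| = 4.

4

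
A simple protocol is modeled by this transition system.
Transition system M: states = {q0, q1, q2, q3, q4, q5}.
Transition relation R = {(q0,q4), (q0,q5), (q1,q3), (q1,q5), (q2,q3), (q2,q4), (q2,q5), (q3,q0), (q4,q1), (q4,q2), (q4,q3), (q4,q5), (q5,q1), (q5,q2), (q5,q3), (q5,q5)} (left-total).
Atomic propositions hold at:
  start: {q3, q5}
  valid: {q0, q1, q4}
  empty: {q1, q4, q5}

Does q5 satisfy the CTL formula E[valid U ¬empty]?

Sat(¬empty) = {q0, q2, q3}
E[valid U ¬empty]: least fixpoint, start Z0 = Sat(¬empty) = {q0, q2, q3}, add states in Sat(valid) with some successor in Z. Z1 = {q0, q1, q2, q3, q4}; fixed.
Sat(E[valid U ¬empty]) = {q0, q1, q2, q3, q4}
q5 ∉ Sat(E[valid U ¬empty]) = {q0, q1, q2, q3, q4}, so the formula does not hold at q5.

No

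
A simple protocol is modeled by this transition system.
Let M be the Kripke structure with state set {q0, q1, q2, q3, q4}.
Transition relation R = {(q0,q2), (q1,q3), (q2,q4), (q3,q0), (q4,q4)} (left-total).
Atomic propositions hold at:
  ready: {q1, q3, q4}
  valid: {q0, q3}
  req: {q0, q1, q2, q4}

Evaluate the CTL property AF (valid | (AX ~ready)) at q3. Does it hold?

Yes

Sat(~ready) = {q0, q2}
Sat(AX ~ready) = {s : every successor in {q0, q2}} = {q0, q3}
Sat(valid | (AX ~ready)) = {q0, q3}
AF (valid | (AX ~ready)): least fixpoint, start Z0 = {q0, q3}, add states with every successor in Z. Z1 = {q0, q1, q3}; fixed.
Sat(AF (valid | (AX ~ready))) = {q0, q1, q3}
q3 ∈ Sat(AF (valid | (AX ~ready))) = {q0, q1, q3}, so the formula holds at q3.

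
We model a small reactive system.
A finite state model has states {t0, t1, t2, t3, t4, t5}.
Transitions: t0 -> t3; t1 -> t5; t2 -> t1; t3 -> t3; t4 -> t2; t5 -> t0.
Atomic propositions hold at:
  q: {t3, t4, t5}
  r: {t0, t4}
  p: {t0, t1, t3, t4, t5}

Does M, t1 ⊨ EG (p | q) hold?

Yes

Sat(p | q) = {t0, t1, t3, t4, t5}
EG (p | q): greatest fixpoint, start Z0 = {t0, t1, t3, t4, t5}, keep only states in Sat with some successor in Z. Z1 = {t0, t1, t3, t5}; fixed.
Sat(EG (p | q)) = {t0, t1, t3, t5}
t1 ∈ Sat(EG (p | q)) = {t0, t1, t3, t5}, so the formula holds at t1.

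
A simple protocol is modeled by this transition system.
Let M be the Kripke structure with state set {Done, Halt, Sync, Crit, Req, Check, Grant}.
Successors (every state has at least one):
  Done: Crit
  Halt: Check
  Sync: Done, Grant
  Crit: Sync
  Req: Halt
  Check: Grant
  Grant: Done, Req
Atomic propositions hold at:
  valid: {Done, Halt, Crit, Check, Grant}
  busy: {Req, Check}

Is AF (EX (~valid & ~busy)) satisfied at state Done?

Yes

Sat(~valid) = {Sync, Req}
Sat(~busy) = {Done, Halt, Sync, Crit, Grant}
Sat(~valid & ~busy) = {Sync}
Sat(EX (~valid & ~busy)) = {s : some successor in {Sync}} = {Crit}
AF (EX (~valid & ~busy)): least fixpoint, start Z0 = {Crit}, add states with every successor in Z. Z1 = {Done, Crit}; fixed.
Sat(AF (EX (~valid & ~busy))) = {Done, Crit}
Done ∈ Sat(AF (EX (~valid & ~busy))) = {Done, Crit}, so the formula holds at Done.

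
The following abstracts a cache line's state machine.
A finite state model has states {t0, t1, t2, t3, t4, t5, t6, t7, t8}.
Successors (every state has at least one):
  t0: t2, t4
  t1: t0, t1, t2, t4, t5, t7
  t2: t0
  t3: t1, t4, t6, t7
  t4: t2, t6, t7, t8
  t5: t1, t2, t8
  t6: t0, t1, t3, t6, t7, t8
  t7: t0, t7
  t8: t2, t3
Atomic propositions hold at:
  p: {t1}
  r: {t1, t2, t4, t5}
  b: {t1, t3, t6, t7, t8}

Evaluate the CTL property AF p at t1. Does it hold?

AF p: least fixpoint, start Z0 = {t1}, add states with every successor in Z. Already a fixed point.
Sat(AF p) = {t1}
t1 ∈ Sat(AF p) = {t1}, so the formula holds at t1.

Yes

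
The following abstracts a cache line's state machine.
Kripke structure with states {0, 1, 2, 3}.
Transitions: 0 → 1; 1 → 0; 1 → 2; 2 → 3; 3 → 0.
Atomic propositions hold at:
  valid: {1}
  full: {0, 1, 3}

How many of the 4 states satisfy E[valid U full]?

E[valid U full]: least fixpoint, start Z0 = Sat(full) = {0, 1, 3}, add states in Sat(valid) with some successor in Z. Already a fixed point.
Sat(E[valid U full]) = {0, 1, 3}
|Sat(E[valid U full])| = |{0, 1, 3}| = 3.

3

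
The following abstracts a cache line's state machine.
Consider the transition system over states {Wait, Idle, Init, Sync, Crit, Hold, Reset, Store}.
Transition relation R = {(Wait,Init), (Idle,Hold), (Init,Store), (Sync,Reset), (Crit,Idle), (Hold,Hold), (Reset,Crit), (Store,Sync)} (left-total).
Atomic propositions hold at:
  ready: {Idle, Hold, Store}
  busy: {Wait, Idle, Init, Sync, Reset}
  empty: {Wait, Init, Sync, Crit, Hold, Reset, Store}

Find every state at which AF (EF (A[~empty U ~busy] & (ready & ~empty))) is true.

Sat(~empty) = {Idle}
Sat(~busy) = {Crit, Hold, Store}
A[~empty U ~busy]: least fixpoint, start Z0 = Sat(~busy) = {Crit, Hold, Store}, add states in Sat(~empty) with every successor in Z. Z1 = {Idle, Crit, Hold, Store}; fixed.
Sat(A[~empty U ~busy]) = {Idle, Crit, Hold, Store}
Sat(ready & ~empty) = {Idle}
Sat(A[~empty U ~busy] & (ready & ~empty)) = {Idle}
EF (A[~empty U ~busy] & (ready & ~empty)): least fixpoint, start Z0 = {Idle}, add states with some successor in Z. Z1 = {Idle, Crit}; Z2 = {Idle, Crit, Reset}; Z3 = {Idle, Sync, Crit, Reset}; Z4 = {Idle, Sync, Crit, Reset, Store}; Z5 = {Idle, Init, Sync, Crit, Reset, Store}; Z6 = {Wait, Idle, Init, Sync, Crit, Reset, Store}; fixed.
Sat(EF (A[~empty U ~busy] & (ready & ~empty))) = {Wait, Idle, Init, Sync, Crit, Reset, Store}
AF (EF (A[~empty U ~busy] & (ready & ~empty))): least fixpoint, start Z0 = {Wait, Idle, Init, Sync, Crit, Reset, Store}, add states with every successor in Z. Already a fixed point.
Sat(AF (EF (A[~empty U ~busy] & (ready & ~empty)))) = {Wait, Idle, Init, Sync, Crit, Reset, Store}

{Wait, Idle, Init, Sync, Crit, Reset, Store}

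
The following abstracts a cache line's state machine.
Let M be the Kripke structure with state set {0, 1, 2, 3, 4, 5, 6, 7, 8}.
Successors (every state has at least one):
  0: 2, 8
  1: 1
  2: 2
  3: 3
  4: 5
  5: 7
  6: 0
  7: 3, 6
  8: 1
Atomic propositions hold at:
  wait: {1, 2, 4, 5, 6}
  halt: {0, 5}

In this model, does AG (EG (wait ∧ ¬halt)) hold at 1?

Sat(¬halt) = {1, 2, 3, 4, 6, 7, 8}
Sat(wait ∧ ¬halt) = {1, 2, 4, 6}
EG (wait ∧ ¬halt): greatest fixpoint, start Z0 = {1, 2, 4, 6}, keep only states in Sat with some successor in Z. Z1 = {1, 2}; fixed.
Sat(EG (wait ∧ ¬halt)) = {1, 2}
AG (EG (wait ∧ ¬halt)): greatest fixpoint, start Z0 = {1, 2}, keep only states in Sat with every successor in Z. Already a fixed point.
Sat(AG (EG (wait ∧ ¬halt))) = {1, 2}
1 ∈ Sat(AG (EG (wait ∧ ¬halt))) = {1, 2}, so the formula holds at 1.

Yes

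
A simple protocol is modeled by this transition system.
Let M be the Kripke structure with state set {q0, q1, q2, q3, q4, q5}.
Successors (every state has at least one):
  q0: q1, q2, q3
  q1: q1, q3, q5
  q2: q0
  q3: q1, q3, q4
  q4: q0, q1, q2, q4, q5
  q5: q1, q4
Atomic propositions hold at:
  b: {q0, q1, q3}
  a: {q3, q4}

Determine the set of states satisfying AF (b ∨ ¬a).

Sat(¬a) = {q0, q1, q2, q5}
Sat(b ∨ ¬a) = {q0, q1, q2, q3, q5}
AF (b ∨ ¬a): least fixpoint, start Z0 = {q0, q1, q2, q3, q5}, add states with every successor in Z. Already a fixed point.
Sat(AF (b ∨ ¬a)) = {q0, q1, q2, q3, q5}

{q0, q1, q2, q3, q5}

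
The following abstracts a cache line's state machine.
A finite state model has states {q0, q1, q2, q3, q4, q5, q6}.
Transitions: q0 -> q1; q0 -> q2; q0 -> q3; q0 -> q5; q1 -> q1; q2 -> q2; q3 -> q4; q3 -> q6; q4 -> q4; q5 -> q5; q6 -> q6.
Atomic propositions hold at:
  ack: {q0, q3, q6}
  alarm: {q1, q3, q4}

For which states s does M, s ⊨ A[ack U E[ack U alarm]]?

E[ack U alarm]: least fixpoint, start Z0 = Sat(alarm) = {q1, q3, q4}, add states in Sat(ack) with some successor in Z. Z1 = {q0, q1, q3, q4}; fixed.
Sat(E[ack U alarm]) = {q0, q1, q3, q4}
A[ack U E[ack U alarm]]: least fixpoint, start Z0 = Sat(E[ack U alarm]) = {q0, q1, q3, q4}, add states in Sat(ack) with every successor in Z. Already a fixed point.
Sat(A[ack U E[ack U alarm]]) = {q0, q1, q3, q4}

{q0, q1, q3, q4}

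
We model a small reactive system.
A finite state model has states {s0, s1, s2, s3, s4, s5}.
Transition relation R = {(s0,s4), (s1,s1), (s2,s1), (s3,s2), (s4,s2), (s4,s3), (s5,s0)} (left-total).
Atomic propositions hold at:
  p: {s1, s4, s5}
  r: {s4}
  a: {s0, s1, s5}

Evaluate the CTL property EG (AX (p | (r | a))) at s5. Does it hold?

No

Sat(r | a) = {s0, s1, s4, s5}
Sat(p | (r | a)) = {s0, s1, s4, s5}
Sat(AX (p | (r | a))) = {s : every successor in {s0, s1, s4, s5}} = {s0, s1, s2, s5}
EG (AX (p | (r | a))): greatest fixpoint, start Z0 = {s0, s1, s2, s5}, keep only states in Sat with some successor in Z. Z1 = {s1, s2, s5}; Z2 = {s1, s2}; fixed.
Sat(EG (AX (p | (r | a)))) = {s1, s2}
s5 ∉ Sat(EG (AX (p | (r | a)))) = {s1, s2}, so the formula does not hold at s5.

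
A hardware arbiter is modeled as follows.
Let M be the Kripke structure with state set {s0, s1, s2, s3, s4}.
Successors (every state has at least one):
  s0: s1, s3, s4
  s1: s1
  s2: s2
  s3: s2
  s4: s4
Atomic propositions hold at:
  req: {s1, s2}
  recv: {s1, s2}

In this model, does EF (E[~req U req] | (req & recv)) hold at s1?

Sat(~req) = {s0, s3, s4}
E[~req U req]: least fixpoint, start Z0 = Sat(req) = {s1, s2}, add states in Sat(~req) with some successor in Z. Z1 = {s0, s1, s2, s3}; fixed.
Sat(E[~req U req]) = {s0, s1, s2, s3}
Sat(req & recv) = {s1, s2}
Sat(E[~req U req] | (req & recv)) = {s0, s1, s2, s3}
EF (E[~req U req] | (req & recv)): least fixpoint, start Z0 = {s0, s1, s2, s3}, add states with some successor in Z. Already a fixed point.
Sat(EF (E[~req U req] | (req & recv))) = {s0, s1, s2, s3}
s1 ∈ Sat(EF (E[~req U req] | (req & recv))) = {s0, s1, s2, s3}, so the formula holds at s1.

Yes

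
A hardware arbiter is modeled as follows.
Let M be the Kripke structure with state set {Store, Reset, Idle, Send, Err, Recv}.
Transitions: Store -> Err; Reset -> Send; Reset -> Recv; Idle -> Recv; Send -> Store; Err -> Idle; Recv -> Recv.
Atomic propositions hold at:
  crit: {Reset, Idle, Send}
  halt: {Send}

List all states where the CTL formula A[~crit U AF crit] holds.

Sat(~crit) = {Store, Err, Recv}
AF crit: least fixpoint, start Z0 = {Reset, Idle, Send}, add states with every successor in Z. Z1 = {Reset, Idle, Send, Err}; Z2 = {Store, Reset, Idle, Send, Err}; fixed.
Sat(AF crit) = {Store, Reset, Idle, Send, Err}
A[~crit U AF crit]: least fixpoint, start Z0 = Sat(AF crit) = {Store, Reset, Idle, Send, Err}, add states in Sat(~crit) with every successor in Z. Already a fixed point.
Sat(A[~crit U AF crit]) = {Store, Reset, Idle, Send, Err}

{Store, Reset, Idle, Send, Err}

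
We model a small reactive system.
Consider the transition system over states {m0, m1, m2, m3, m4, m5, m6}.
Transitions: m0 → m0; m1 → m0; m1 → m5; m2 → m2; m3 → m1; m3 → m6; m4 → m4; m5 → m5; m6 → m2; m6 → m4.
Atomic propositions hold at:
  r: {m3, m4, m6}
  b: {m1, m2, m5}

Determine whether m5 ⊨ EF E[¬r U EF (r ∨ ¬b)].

No

Sat(¬r) = {m0, m1, m2, m5}
Sat(¬b) = {m0, m3, m4, m6}
Sat(r ∨ ¬b) = {m0, m3, m4, m6}
EF (r ∨ ¬b): least fixpoint, start Z0 = {m0, m3, m4, m6}, add states with some successor in Z. Z1 = {m0, m1, m3, m4, m6}; fixed.
Sat(EF (r ∨ ¬b)) = {m0, m1, m3, m4, m6}
E[¬r U EF (r ∨ ¬b)]: least fixpoint, start Z0 = Sat(EF (r ∨ ¬b)) = {m0, m1, m3, m4, m6}, add states in Sat(¬r) with some successor in Z. Already a fixed point.
Sat(E[¬r U EF (r ∨ ¬b)]) = {m0, m1, m3, m4, m6}
EF E[¬r U EF (r ∨ ¬b)]: least fixpoint, start Z0 = {m0, m1, m3, m4, m6}, add states with some successor in Z. Already a fixed point.
Sat(EF E[¬r U EF (r ∨ ¬b)]) = {m0, m1, m3, m4, m6}
m5 ∉ Sat(EF E[¬r U EF (r ∨ ¬b)]) = {m0, m1, m3, m4, m6}, so the formula does not hold at m5.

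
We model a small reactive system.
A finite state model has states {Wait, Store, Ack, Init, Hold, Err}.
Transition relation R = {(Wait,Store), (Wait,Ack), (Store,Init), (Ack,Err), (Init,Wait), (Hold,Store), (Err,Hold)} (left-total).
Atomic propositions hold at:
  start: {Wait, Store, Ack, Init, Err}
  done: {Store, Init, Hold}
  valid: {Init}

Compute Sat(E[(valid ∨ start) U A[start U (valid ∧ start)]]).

{Wait, Store, Init}

Sat(valid ∨ start) = {Wait, Store, Ack, Init, Err}
Sat(valid ∧ start) = {Init}
A[start U (valid ∧ start)]: least fixpoint, start Z0 = Sat((valid ∧ start)) = {Init}, add states in Sat(start) with every successor in Z. Z1 = {Store, Init}; fixed.
Sat(A[start U (valid ∧ start)]) = {Store, Init}
E[(valid ∨ start) U A[start U (valid ∧ start)]]: least fixpoint, start Z0 = Sat(A[start U (valid ∧ start)]) = {Store, Init}, add states in Sat(valid ∨ start) with some successor in Z. Z1 = {Wait, Store, Init}; fixed.
Sat(E[(valid ∨ start) U A[start U (valid ∧ start)]]) = {Wait, Store, Init}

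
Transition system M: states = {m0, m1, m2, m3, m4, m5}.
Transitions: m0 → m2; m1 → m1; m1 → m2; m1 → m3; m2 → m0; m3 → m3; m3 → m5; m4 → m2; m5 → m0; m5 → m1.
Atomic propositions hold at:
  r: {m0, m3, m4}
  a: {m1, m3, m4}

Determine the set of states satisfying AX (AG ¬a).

Sat(¬a) = {m0, m2, m5}
AG ¬a: greatest fixpoint, start Z0 = {m0, m2, m5}, keep only states in Sat with every successor in Z. Z1 = {m0, m2}; fixed.
Sat(AG ¬a) = {m0, m2}
Sat(AX (AG ¬a)) = {s : every successor in {m0, m2}} = {m0, m2, m4}

{m0, m2, m4}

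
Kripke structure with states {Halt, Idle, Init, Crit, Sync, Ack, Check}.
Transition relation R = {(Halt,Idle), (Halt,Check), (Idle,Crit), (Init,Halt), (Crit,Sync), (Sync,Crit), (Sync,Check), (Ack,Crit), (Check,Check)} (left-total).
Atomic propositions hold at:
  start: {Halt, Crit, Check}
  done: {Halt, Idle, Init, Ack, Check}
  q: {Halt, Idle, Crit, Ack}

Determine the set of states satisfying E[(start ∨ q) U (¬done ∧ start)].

{Halt, Idle, Crit, Ack}

Sat(start ∨ q) = {Halt, Idle, Crit, Ack, Check}
Sat(¬done) = {Crit, Sync}
Sat(¬done ∧ start) = {Crit}
E[(start ∨ q) U (¬done ∧ start)]: least fixpoint, start Z0 = Sat((¬done ∧ start)) = {Crit}, add states in Sat(start ∨ q) with some successor in Z. Z1 = {Idle, Crit, Ack}; Z2 = {Halt, Idle, Crit, Ack}; fixed.
Sat(E[(start ∨ q) U (¬done ∧ start)]) = {Halt, Idle, Crit, Ack}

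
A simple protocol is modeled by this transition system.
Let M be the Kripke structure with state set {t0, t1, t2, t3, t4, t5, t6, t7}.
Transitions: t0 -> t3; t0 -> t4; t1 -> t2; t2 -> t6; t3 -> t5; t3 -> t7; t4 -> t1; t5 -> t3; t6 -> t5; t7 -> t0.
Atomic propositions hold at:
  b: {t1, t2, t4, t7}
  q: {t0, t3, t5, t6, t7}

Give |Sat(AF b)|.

4

AF b: least fixpoint, start Z0 = {t1, t2, t4, t7}, add states with every successor in Z. Already a fixed point.
Sat(AF b) = {t1, t2, t4, t7}
|Sat(AF b)| = |{t1, t2, t4, t7}| = 4.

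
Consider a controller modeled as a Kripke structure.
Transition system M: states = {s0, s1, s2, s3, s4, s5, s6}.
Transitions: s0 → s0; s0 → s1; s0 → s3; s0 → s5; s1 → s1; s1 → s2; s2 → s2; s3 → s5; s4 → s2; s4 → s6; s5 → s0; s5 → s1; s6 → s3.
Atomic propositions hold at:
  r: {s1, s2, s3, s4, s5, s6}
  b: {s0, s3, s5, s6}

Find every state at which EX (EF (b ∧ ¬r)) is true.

Sat(¬r) = {s0}
Sat(b ∧ ¬r) = {s0}
EF (b ∧ ¬r): least fixpoint, start Z0 = {s0}, add states with some successor in Z. Z1 = {s0, s5}; Z2 = {s0, s3, s5}; Z3 = {s0, s3, s5, s6}; Z4 = {s0, s3, s4, s5, s6}; fixed.
Sat(EF (b ∧ ¬r)) = {s0, s3, s4, s5, s6}
Sat(EX (EF (b ∧ ¬r))) = {s : some successor in {s0, s3, s4, s5, s6}} = {s0, s3, s4, s5, s6}

{s0, s3, s4, s5, s6}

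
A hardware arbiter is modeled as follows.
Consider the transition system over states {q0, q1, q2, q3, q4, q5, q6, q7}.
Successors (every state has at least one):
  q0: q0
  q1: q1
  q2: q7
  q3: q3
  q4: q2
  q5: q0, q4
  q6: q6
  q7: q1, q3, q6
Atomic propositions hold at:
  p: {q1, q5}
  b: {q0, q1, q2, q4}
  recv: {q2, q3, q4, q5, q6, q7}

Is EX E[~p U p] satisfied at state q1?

Yes

Sat(~p) = {q0, q2, q3, q4, q6, q7}
E[~p U p]: least fixpoint, start Z0 = Sat(p) = {q1, q5}, add states in Sat(~p) with some successor in Z. Z1 = {q1, q5, q7}; Z2 = {q1, q2, q5, q7}; Z3 = {q1, q2, q4, q5, q7}; fixed.
Sat(E[~p U p]) = {q1, q2, q4, q5, q7}
Sat(EX E[~p U p]) = {s : some successor in {q1, q2, q4, q5, q7}} = {q1, q2, q4, q5, q7}
q1 ∈ Sat(EX E[~p U p]) = {q1, q2, q4, q5, q7}, so the formula holds at q1.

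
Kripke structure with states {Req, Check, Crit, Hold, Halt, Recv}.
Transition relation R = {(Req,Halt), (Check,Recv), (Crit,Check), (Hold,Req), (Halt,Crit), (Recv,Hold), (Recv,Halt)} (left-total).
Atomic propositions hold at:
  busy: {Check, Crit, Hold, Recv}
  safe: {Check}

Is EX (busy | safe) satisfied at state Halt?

Sat(busy | safe) = {Check, Crit, Hold, Recv}
Sat(EX (busy | safe)) = {s : some successor in {Check, Crit, Hold, Recv}} = {Check, Crit, Halt, Recv}
Halt ∈ Sat(EX (busy | safe)) = {Check, Crit, Halt, Recv}, so the formula holds at Halt.

Yes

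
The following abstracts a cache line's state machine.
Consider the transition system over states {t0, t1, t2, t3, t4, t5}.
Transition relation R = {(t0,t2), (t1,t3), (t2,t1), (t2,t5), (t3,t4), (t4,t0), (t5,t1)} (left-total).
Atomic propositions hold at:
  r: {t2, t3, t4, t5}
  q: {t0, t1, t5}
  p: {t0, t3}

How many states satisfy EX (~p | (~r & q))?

Sat(~p) = {t1, t2, t4, t5}
Sat(~r) = {t0, t1}
Sat(~r & q) = {t0, t1}
Sat(~p | (~r & q)) = {t0, t1, t2, t4, t5}
Sat(EX (~p | (~r & q))) = {s : some successor in {t0, t1, t2, t4, t5}} = {t0, t2, t3, t4, t5}
|Sat(EX (~p | (~r & q)))| = |{t0, t2, t3, t4, t5}| = 5.

5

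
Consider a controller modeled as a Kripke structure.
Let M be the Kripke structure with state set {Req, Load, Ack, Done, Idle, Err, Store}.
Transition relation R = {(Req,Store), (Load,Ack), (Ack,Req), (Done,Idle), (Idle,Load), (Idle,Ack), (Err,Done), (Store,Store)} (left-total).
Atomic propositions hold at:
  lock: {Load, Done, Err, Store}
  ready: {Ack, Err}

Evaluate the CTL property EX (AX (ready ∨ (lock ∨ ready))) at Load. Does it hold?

No

Sat(lock ∨ ready) = {Load, Ack, Done, Err, Store}
Sat(ready ∨ (lock ∨ ready)) = {Load, Ack, Done, Err, Store}
Sat(AX (ready ∨ (lock ∨ ready))) = {s : every successor in {Load, Ack, Done, Err, Store}} = {Req, Load, Idle, Err, Store}
Sat(EX (AX (ready ∨ (lock ∨ ready)))) = {s : some successor in {Req, Load, Idle, Err, Store}} = {Req, Ack, Done, Idle, Store}
Load ∉ Sat(EX (AX (ready ∨ (lock ∨ ready)))) = {Req, Ack, Done, Idle, Store}, so the formula does not hold at Load.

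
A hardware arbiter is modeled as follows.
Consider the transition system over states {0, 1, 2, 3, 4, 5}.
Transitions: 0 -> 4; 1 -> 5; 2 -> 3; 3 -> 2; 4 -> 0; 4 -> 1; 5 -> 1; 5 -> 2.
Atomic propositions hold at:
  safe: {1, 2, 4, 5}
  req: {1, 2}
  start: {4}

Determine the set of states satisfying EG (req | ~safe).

{2, 3}

Sat(~safe) = {0, 3}
Sat(req | ~safe) = {0, 1, 2, 3}
EG (req | ~safe): greatest fixpoint, start Z0 = {0, 1, 2, 3}, keep only states in Sat with some successor in Z. Z1 = {2, 3}; fixed.
Sat(EG (req | ~safe)) = {2, 3}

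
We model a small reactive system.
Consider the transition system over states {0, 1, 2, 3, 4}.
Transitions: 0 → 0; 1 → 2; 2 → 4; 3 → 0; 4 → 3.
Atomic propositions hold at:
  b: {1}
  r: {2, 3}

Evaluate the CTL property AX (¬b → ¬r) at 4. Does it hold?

No

Sat(¬b) = {0, 2, 3, 4}
Sat(¬r) = {0, 1, 4}
Sat(¬b → ¬r) = {0, 1, 4}
Sat(AX (¬b → ¬r)) = {s : every successor in {0, 1, 4}} = {0, 2, 3}
4 ∉ Sat(AX (¬b → ¬r)) = {0, 2, 3}, so the formula does not hold at 4.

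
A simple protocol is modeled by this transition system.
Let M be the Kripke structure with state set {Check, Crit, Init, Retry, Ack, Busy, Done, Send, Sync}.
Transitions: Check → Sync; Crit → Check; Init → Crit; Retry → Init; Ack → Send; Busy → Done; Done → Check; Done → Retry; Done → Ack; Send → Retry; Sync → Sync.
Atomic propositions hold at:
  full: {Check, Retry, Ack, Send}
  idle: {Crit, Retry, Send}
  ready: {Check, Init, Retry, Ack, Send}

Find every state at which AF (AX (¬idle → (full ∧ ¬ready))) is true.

{Init, Retry, Ack, Send}

Sat(¬idle) = {Check, Init, Ack, Busy, Done, Sync}
Sat(¬ready) = {Crit, Busy, Done, Sync}
Sat(full ∧ ¬ready) = ∅
Sat(¬idle → (full ∧ ¬ready)) = {Crit, Retry, Send}
Sat(AX (¬idle → (full ∧ ¬ready))) = {s : every successor in {Crit, Retry, Send}} = {Init, Ack, Send}
AF (AX (¬idle → (full ∧ ¬ready))): least fixpoint, start Z0 = {Init, Ack, Send}, add states with every successor in Z. Z1 = {Init, Retry, Ack, Send}; fixed.
Sat(AF (AX (¬idle → (full ∧ ¬ready)))) = {Init, Retry, Ack, Send}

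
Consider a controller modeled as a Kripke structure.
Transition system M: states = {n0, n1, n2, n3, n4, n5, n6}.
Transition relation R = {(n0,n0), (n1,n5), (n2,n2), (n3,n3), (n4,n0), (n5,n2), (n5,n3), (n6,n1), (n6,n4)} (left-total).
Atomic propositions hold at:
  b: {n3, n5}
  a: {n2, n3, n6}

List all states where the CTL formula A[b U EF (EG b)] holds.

EG b: greatest fixpoint, start Z0 = {n3, n5}, keep only states in Sat with some successor in Z. Already a fixed point.
Sat(EG b) = {n3, n5}
EF (EG b): least fixpoint, start Z0 = {n3, n5}, add states with some successor in Z. Z1 = {n1, n3, n5}; Z2 = {n1, n3, n5, n6}; fixed.
Sat(EF (EG b)) = {n1, n3, n5, n6}
A[b U EF (EG b)]: least fixpoint, start Z0 = Sat(EF (EG b)) = {n1, n3, n5, n6}, add states in Sat(b) with every successor in Z. Already a fixed point.
Sat(A[b U EF (EG b)]) = {n1, n3, n5, n6}

{n1, n3, n5, n6}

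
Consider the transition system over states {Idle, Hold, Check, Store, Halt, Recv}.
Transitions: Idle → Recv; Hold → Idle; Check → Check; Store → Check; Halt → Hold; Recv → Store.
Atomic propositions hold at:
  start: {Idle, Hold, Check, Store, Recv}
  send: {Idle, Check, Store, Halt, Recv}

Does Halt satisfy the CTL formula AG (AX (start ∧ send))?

Sat(start ∧ send) = {Idle, Check, Store, Recv}
Sat(AX (start ∧ send)) = {s : every successor in {Idle, Check, Store, Recv}} = {Idle, Hold, Check, Store, Recv}
AG (AX (start ∧ send)): greatest fixpoint, start Z0 = {Idle, Hold, Check, Store, Recv}, keep only states in Sat with every successor in Z. Already a fixed point.
Sat(AG (AX (start ∧ send))) = {Idle, Hold, Check, Store, Recv}
Halt ∉ Sat(AG (AX (start ∧ send))) = {Idle, Hold, Check, Store, Recv}, so the formula does not hold at Halt.

No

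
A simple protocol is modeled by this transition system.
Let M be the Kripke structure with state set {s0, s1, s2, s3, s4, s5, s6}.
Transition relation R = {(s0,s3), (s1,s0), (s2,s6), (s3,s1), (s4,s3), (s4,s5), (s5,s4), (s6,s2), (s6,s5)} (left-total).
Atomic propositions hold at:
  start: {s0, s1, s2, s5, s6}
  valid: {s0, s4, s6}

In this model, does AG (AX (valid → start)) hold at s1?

Yes

Sat(valid → start) = {s0, s1, s2, s3, s5, s6}
Sat(AX (valid → start)) = {s : every successor in {s0, s1, s2, s3, s5, s6}} = {s0, s1, s2, s3, s4, s6}
AG (AX (valid → start)): greatest fixpoint, start Z0 = {s0, s1, s2, s3, s4, s6}, keep only states in Sat with every successor in Z. Z1 = {s0, s1, s2, s3}; Z2 = {s0, s1, s3}; fixed.
Sat(AG (AX (valid → start))) = {s0, s1, s3}
s1 ∈ Sat(AG (AX (valid → start))) = {s0, s1, s3}, so the formula holds at s1.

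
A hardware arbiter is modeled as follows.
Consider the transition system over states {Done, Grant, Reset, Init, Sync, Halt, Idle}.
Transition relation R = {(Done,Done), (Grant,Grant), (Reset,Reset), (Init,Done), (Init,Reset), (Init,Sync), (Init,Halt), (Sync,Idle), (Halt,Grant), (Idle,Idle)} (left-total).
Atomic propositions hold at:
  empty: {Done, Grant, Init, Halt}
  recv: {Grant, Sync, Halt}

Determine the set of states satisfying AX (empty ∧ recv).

{Grant, Halt}

Sat(empty ∧ recv) = {Grant, Halt}
Sat(AX (empty ∧ recv)) = {s : every successor in {Grant, Halt}} = {Grant, Halt}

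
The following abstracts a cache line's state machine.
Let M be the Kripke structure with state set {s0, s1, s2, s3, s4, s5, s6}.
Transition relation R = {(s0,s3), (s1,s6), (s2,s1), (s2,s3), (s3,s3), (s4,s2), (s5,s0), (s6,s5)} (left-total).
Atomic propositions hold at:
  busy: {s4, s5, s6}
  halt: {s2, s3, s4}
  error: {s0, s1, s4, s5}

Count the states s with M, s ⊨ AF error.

AF error: least fixpoint, start Z0 = {s0, s1, s4, s5}, add states with every successor in Z. Z1 = {s0, s1, s4, s5, s6}; fixed.
Sat(AF error) = {s0, s1, s4, s5, s6}
|Sat(AF error)| = |{s0, s1, s4, s5, s6}| = 5.

5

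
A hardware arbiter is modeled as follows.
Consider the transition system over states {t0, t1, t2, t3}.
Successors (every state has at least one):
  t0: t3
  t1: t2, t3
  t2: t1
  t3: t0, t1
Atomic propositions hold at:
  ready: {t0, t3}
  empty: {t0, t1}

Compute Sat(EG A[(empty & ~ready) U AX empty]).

Sat(~ready) = {t1, t2}
Sat(empty & ~ready) = {t1}
Sat(AX empty) = {s : every successor in {t0, t1}} = {t2, t3}
A[(empty & ~ready) U AX empty]: least fixpoint, start Z0 = Sat(AX empty) = {t2, t3}, add states in Sat(empty & ~ready) with every successor in Z. Z1 = {t1, t2, t3}; fixed.
Sat(A[(empty & ~ready) U AX empty]) = {t1, t2, t3}
EG A[(empty & ~ready) U AX empty]: greatest fixpoint, start Z0 = {t1, t2, t3}, keep only states in Sat with some successor in Z. Already a fixed point.
Sat(EG A[(empty & ~ready) U AX empty]) = {t1, t2, t3}

{t1, t2, t3}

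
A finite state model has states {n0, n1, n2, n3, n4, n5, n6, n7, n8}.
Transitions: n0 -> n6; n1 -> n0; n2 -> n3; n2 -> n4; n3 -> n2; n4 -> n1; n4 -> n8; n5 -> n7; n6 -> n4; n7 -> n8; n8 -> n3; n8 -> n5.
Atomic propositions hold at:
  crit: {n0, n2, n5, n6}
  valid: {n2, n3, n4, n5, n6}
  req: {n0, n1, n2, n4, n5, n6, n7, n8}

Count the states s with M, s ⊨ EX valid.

Sat(EX valid) = {s : some successor in {n2, n3, n4, n5, n6}} = {n0, n2, n3, n6, n8}
|Sat(EX valid)| = |{n0, n2, n3, n6, n8}| = 5.

5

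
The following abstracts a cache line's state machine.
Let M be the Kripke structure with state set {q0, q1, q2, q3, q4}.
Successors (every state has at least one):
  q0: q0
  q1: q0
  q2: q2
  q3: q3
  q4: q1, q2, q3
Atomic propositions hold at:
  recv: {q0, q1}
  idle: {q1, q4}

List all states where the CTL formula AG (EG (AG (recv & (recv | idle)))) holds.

Sat(recv | idle) = {q0, q1, q4}
Sat(recv & (recv | idle)) = {q0, q1}
AG (recv & (recv | idle)): greatest fixpoint, start Z0 = {q0, q1}, keep only states in Sat with every successor in Z. Already a fixed point.
Sat(AG (recv & (recv | idle))) = {q0, q1}
EG (AG (recv & (recv | idle))): greatest fixpoint, start Z0 = {q0, q1}, keep only states in Sat with some successor in Z. Already a fixed point.
Sat(EG (AG (recv & (recv | idle)))) = {q0, q1}
AG (EG (AG (recv & (recv | idle)))): greatest fixpoint, start Z0 = {q0, q1}, keep only states in Sat with every successor in Z. Already a fixed point.
Sat(AG (EG (AG (recv & (recv | idle))))) = {q0, q1}

{q0, q1}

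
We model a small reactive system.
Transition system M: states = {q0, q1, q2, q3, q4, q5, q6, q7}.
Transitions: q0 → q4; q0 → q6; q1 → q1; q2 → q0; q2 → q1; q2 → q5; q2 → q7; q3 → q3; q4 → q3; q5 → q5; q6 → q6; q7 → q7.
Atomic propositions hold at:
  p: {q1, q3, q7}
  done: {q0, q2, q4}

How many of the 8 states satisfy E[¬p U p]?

6

Sat(¬p) = {q0, q2, q4, q5, q6}
E[¬p U p]: least fixpoint, start Z0 = Sat(p) = {q1, q3, q7}, add states in Sat(¬p) with some successor in Z. Z1 = {q1, q2, q3, q4, q7}; Z2 = {q0, q1, q2, q3, q4, q7}; fixed.
Sat(E[¬p U p]) = {q0, q1, q2, q3, q4, q7}
|Sat(E[¬p U p])| = |{q0, q1, q2, q3, q4, q7}| = 6.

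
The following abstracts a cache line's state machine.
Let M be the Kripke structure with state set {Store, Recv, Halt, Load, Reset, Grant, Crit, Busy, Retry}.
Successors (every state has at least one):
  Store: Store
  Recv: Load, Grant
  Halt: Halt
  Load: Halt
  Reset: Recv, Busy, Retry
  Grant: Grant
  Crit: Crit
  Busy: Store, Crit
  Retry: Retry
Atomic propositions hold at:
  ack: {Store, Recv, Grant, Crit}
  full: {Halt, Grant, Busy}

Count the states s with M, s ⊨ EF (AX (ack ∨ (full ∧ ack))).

Sat(full ∧ ack) = {Grant}
Sat(ack ∨ (full ∧ ack)) = {Store, Recv, Grant, Crit}
Sat(AX (ack ∨ (full ∧ ack))) = {s : every successor in {Store, Recv, Grant, Crit}} = {Store, Grant, Crit, Busy}
EF (AX (ack ∨ (full ∧ ack))): least fixpoint, start Z0 = {Store, Grant, Crit, Busy}, add states with some successor in Z. Z1 = {Store, Recv, Reset, Grant, Crit, Busy}; fixed.
Sat(EF (AX (ack ∨ (full ∧ ack)))) = {Store, Recv, Reset, Grant, Crit, Busy}
|Sat(EF (AX (ack ∨ (full ∧ ack))))| = |{Store, Recv, Reset, Grant, Crit, Busy}| = 6.

6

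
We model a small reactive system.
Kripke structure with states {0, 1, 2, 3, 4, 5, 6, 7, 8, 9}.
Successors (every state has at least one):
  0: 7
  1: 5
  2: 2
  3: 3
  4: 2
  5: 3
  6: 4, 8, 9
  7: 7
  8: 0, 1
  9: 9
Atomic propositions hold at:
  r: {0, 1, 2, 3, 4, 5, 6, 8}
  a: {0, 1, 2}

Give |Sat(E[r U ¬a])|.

Sat(¬a) = {3, 4, 5, 6, 7, 8, 9}
E[r U ¬a]: least fixpoint, start Z0 = Sat(¬a) = {3, 4, 5, 6, 7, 8, 9}, add states in Sat(r) with some successor in Z. Z1 = {0, 1, 3, 4, 5, 6, 7, 8, 9}; fixed.
Sat(E[r U ¬a]) = {0, 1, 3, 4, 5, 6, 7, 8, 9}
|Sat(E[r U ¬a])| = |{0, 1, 3, 4, 5, 6, 7, 8, 9}| = 9.

9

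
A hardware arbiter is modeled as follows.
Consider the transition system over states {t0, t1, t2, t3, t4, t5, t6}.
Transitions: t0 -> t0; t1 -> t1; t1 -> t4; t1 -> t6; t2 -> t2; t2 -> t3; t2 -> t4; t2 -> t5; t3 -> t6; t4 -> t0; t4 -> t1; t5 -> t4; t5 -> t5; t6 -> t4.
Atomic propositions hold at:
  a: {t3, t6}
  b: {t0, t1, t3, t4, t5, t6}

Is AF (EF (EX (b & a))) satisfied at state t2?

Yes

Sat(b & a) = {t3, t6}
Sat(EX (b & a)) = {s : some successor in {t3, t6}} = {t1, t2, t3}
EF (EX (b & a)): least fixpoint, start Z0 = {t1, t2, t3}, add states with some successor in Z. Z1 = {t1, t2, t3, t4}; Z2 = {t1, t2, t3, t4, t5, t6}; fixed.
Sat(EF (EX (b & a))) = {t1, t2, t3, t4, t5, t6}
AF (EF (EX (b & a))): least fixpoint, start Z0 = {t1, t2, t3, t4, t5, t6}, add states with every successor in Z. Already a fixed point.
Sat(AF (EF (EX (b & a)))) = {t1, t2, t3, t4, t5, t6}
t2 ∈ Sat(AF (EF (EX (b & a)))) = {t1, t2, t3, t4, t5, t6}, so the formula holds at t2.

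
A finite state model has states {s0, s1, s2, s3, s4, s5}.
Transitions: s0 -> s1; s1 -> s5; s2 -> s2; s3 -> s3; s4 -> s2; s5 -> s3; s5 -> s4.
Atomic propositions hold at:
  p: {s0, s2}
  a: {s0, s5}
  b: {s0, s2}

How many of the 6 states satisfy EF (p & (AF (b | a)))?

5

Sat(b | a) = {s0, s2, s5}
AF (b | a): least fixpoint, start Z0 = {s0, s2, s5}, add states with every successor in Z. Z1 = {s0, s1, s2, s4, s5}; fixed.
Sat(AF (b | a)) = {s0, s1, s2, s4, s5}
Sat(p & (AF (b | a))) = {s0, s2}
EF (p & (AF (b | a))): least fixpoint, start Z0 = {s0, s2}, add states with some successor in Z. Z1 = {s0, s2, s4}; Z2 = {s0, s2, s4, s5}; Z3 = {s0, s1, s2, s4, s5}; fixed.
Sat(EF (p & (AF (b | a)))) = {s0, s1, s2, s4, s5}
|Sat(EF (p & (AF (b | a))))| = |{s0, s1, s2, s4, s5}| = 5.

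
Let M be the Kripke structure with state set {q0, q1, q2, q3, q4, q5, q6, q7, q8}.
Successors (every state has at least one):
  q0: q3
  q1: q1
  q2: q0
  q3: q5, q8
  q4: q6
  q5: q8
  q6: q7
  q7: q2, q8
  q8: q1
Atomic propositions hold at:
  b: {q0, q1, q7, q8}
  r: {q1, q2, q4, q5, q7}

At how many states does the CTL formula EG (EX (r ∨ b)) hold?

Sat(r ∨ b) = {q0, q1, q2, q4, q5, q7, q8}
Sat(EX (r ∨ b)) = {s : some successor in {q0, q1, q2, q4, q5, q7, q8}} = {q1, q2, q3, q5, q6, q7, q8}
EG (EX (r ∨ b)): greatest fixpoint, start Z0 = {q1, q2, q3, q5, q6, q7, q8}, keep only states in Sat with some successor in Z. Z1 = {q1, q3, q5, q6, q7, q8}; fixed.
Sat(EG (EX (r ∨ b))) = {q1, q3, q5, q6, q7, q8}
|Sat(EG (EX (r ∨ b)))| = |{q1, q3, q5, q6, q7, q8}| = 6.

6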